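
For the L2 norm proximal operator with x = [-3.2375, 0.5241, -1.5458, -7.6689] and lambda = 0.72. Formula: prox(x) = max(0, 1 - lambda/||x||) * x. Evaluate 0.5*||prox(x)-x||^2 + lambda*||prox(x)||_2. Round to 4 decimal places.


Step 1: Compute ||x||.
||x|| = 8.4828
Step 2: Compute scaling factor.
scale = max(0, 1 - 0.72/8.4828) = 0.9151
Step 3: prox(x) = [-2.9627, 0.4796, -1.4146, -7.018]
||prox(x)|| = 7.7628
Step 4: Proximal objective.
0.5*||prox-x||^2 = 0.2592
lambda*||prox|| = 5.5892
Total = 5.8484


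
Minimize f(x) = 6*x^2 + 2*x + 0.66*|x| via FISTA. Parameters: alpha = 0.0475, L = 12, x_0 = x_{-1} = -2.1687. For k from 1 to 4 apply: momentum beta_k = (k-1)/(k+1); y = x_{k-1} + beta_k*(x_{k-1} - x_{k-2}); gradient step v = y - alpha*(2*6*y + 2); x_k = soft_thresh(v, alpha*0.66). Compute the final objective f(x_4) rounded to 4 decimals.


FISTA on f(x) = 6*x^2 + 2*x + 0.66*|x|
L = 12, alpha = 0.0475
Iteration 1: beta = 0.0, y = -2.1687 + 0.0*(-2.1687 + 2.1687) = -2.1687
  grad(y) = -24.0244, v = y - alpha*grad = -1.0275
  prox(v) = soft_thresh(-1.0275, 0.0314) = -0.9962
Iteration 2: beta = 0.3333, y = -0.9962 + 0.3333*(-0.9962 + 2.1687) = -0.6054
  grad(y) = -5.2643, v = y - alpha*grad = -0.3553
  prox(v) = soft_thresh(-0.3553, 0.0314) = -0.324
Iteration 3: beta = 0.5, y = -0.324 + 0.5*(-0.324 + 0.9962) = 0.0122
  grad(y) = 2.146, v = y - alpha*grad = -0.0898
  prox(v) = soft_thresh(-0.0898, 0.0314) = -0.0584
Iteration 4: beta = 0.6, y = -0.0584 + 0.6*(-0.0584 + 0.324) = 0.1009
  grad(y) = 3.2108, v = y - alpha*grad = -0.0516
  prox(v) = soft_thresh(-0.0516, 0.0314) = -0.0203
f(x_4) = 6*(-0.0203)^2 + 2*(-0.0203) + 0.66*|-0.0203| = -0.0247


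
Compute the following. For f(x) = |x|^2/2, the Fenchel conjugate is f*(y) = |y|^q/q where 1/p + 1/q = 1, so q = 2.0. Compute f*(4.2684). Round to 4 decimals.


The conjugate exponent q satisfies 1/p + 1/q = 1.
p = 2, so q = 2/(2 - 1) = 2.0
|y|^q = 4.2684^2.0 = 18.2192
f*(4.2684) = 18.2192 / 2.0 = 9.1096


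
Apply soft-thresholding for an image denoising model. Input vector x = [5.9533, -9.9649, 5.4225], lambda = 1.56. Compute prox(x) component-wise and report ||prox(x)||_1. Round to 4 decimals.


Soft-thresholding with lambda = 1.56:
prox(5.9533) = sign(5.9533)*max(|5.9533| - 1.56, 0) = 4.3933
prox(-9.9649) = sign(-9.9649)*max(|-9.9649| - 1.56, 0) = -8.4049
prox(5.4225) = sign(5.4225)*max(|5.4225| - 1.56, 0) = 3.8625
prox(x) = [4.3933, -8.4049, 3.8625]
||prox(x)||_1 = 4.3933 + 8.4049 + 3.8625 = 16.6607


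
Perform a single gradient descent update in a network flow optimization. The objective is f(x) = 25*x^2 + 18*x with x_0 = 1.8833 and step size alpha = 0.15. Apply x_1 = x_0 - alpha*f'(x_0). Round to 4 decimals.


We compute the gradient at x_0 and apply the update.
f'(x) = 50*x + 18
f'(1.8833) = 50*1.8833 + 18 = 112.165
x_1 = 1.8833 - 0.15*112.165 = -14.9415


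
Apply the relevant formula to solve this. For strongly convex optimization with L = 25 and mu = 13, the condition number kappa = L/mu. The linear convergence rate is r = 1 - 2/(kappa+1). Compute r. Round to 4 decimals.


Step 1: Compute the condition number.
kappa = L/mu = 25/13 = 1.9231
Step 2: Compute the convergence rate.
r = 1 - 2/(kappa + 1) = 1 - 2*mu/(L + mu) = (L - mu)/(L + mu) = 12/38 = 0.3158


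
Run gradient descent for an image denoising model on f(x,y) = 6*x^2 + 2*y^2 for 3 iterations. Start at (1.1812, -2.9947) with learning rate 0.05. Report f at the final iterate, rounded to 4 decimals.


Gradient descent on f(x,y) = 6*x^2 + 2*y^2.
Starting point: (1.1812, -2.9947), alpha = 0.05
Step 1: grad_x = 2*6*1.1812 = 14.1744, grad_y = 2*2*-2.9947 = -11.9788
  x_1 = 1.1812 - 0.05*14.1744 = 0.4725
  y_1 = -2.9947 - 0.05*-11.9788 = -2.3958
Step 2: grad_x = 2*6*0.4725 = 5.6698, grad_y = 2*2*-2.3958 = -9.583
  x_2 = 0.4725 - 0.05*5.6698 = 0.189
  y_2 = -2.3958 - 0.05*-9.583 = -1.9166
Step 3: grad_x = 2*6*0.189 = 2.2679, grad_y = 2*2*-1.9166 = -7.6664
  x_3 = 0.189 - 0.05*2.2679 = 0.0756
  y_3 = -1.9166 - 0.05*-7.6664 = -1.5333
f(0.0756, -1.5333) = 6*0.0756^2 + 2*(-1.5333)^2 = 4.7362


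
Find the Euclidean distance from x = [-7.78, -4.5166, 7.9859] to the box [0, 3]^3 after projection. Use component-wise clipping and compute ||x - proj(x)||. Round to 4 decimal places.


Project each component onto [0, 3].
clip(-7.78) = 0.0, clip(-4.5166) = 0.0, clip(7.9859) = 3.0
Projection = [0.0, 0.0, 3.0]
Squared diffs: [60.5284, 20.3997, 24.8592]
Distance = sqrt(105.7873) = 10.2853


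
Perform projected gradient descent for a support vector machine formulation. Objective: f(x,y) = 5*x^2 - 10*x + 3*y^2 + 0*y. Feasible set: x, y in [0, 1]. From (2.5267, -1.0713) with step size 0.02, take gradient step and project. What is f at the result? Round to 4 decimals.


Step 1: Compute gradient at (2.5267, -1.0713).
grad_x = 2*5*2.5267 - 10 = 15.267
grad_y = 2*3*-1.0713 + 0 = -6.4278
Step 2: Gradient step.
x_raw = 2.5267 - 0.02*15.267 = 2.2214
y_raw = -1.0713 - 0.02*-6.4278 = -0.9427
Step 3: Project onto [0, 1].
x_proj = clip(2.2214) = 1.0
y_proj = clip(-0.9427) = 0.0
Step 4: Evaluate f.
f(1.0, 0.0) = -5.0


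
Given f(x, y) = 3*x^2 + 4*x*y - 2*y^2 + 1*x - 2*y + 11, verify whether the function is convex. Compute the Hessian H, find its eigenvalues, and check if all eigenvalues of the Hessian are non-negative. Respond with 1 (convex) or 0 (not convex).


The Hessian of f(x,y) = 3*x^2 + 4*x*y - 2*y^2 + 1*x - 2*y + 11 is:
H = [[6, 4], [4, -4]]
Trace = 6 - 4 = 2
Determinant = 6*-4 - (4)^2 = -40
Discriminant = (2)^2 - 4*-40 = 164.0
Eigenvalues: lambda_1 = -5.4031, lambda_2 = 7.4031
The function is not convex.

0


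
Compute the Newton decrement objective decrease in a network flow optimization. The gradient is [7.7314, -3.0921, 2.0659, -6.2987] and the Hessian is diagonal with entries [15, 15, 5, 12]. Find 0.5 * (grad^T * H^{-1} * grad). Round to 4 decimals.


Step 1: H is diagonal, so H^(-1) * g = [0.5154, -0.2061, 0.4132, -0.5249].
Step 2: g^T H^(-1) g = sum_i g_i^2 / H_ii
  = (7.7314)^2/15 + (-3.0921)^2/15 + (2.0659)^2/5 + (-6.2987)^2/12
  = 3.985 + 0.6374 + 0.8536 + 3.3061 = 8.7821
Step 3: Objective decrease = 0.5 * g^T H^(-1) g = 4.391


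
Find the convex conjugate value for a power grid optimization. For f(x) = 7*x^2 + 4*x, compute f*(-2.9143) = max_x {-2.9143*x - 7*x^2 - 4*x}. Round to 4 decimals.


f*(y) = sup_x {y*x - a*x^2 - b*x} = sup_x {(y-b)*x - a*x^2}
FOC: (y - b) - 2a*x = 0 => x* = (y - b)/(2a)
x* = (-2.9143 - 4)/(2*7) = -0.4939
f*(-2.9143) = (y-b)^2/(4a) = (-2.9143 - 4)^2/(4*7)
= 47.8075/28 = 1.7074


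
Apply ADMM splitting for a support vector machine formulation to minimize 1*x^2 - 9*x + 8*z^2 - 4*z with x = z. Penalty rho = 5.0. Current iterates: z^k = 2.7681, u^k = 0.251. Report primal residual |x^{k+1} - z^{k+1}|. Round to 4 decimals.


ADMM iteration with rho = 5.0, z^k = 2.7681, u^k = 0.251
Step 1: x-update.
Minimize 1*x^2 - 9*x + (5.0/2)*(x - 2.7681 + 0.251)^2
FOC: (2*1 + 5.0)*x = 9 + 5.0*(2.7681 - 0.251)
x^{k+1} = 3.0836
Step 2: z-update.
Minimize 8*z^2 - 4*z + (5.0/2)*(3.0836 - z + 0.251)^2
FOC: (2*8 + 5.0)*z = 4 + 5.0*(3.0836 + 0.251)
z^{k+1} = 0.9844
Step 3: u-update.
u^{k+1} = 0.251 + 3.0836 - 0.9844 = 2.3502
Step 4: Primal residual = |3.0836 - 0.9844| = 2.0992


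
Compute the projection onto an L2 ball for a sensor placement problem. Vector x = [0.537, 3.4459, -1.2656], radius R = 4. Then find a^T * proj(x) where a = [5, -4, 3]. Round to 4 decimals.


Step 1: Compute ||x|| (intermediates to 6 decimals).
||x|| = sqrt(0.537^2 + 3.4459^2 + (-1.2656)^2) = 3.710032
Step 2: Project.
Since ||x|| <= R, proj = x (no scaling needed).
proj(x) = [0.537, 3.4459, -1.2656]
Step 3: Dot product.
a^T * proj(x) = 5*0.537 - 4*3.4459 + 3*(-1.2656) = -14.8954


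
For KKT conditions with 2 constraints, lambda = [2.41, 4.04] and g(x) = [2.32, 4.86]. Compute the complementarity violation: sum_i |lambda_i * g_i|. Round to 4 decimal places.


KKT complementary slackness check:
lambda_1 * g_1 = 2.41 * 2.32 = 5.5912
lambda_2 * g_2 = 4.04 * 4.86 = 19.6344
Total violation = 5.5912 + 19.6344 = 25.2256


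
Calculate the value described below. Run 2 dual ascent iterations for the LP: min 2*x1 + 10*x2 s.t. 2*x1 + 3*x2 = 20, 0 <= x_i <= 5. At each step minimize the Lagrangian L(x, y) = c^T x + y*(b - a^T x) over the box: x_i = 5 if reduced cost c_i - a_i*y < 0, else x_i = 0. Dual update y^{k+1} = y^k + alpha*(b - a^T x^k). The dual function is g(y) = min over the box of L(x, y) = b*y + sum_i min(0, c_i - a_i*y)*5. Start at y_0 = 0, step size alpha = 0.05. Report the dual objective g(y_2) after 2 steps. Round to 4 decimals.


Dual ascent for LP: min 2*x1 + 10*x2, 2*x1 + 3*x2 = 20, 0 <= x_i <= 5
Step 1: y^k = 0.0, reduced costs: (2.0, 10.0)
  x^k = (0.0, 0.0), subgradient = b - a^T x = 20.0
  y^{k+1} = 0.0 + 0.05*20.0 = 1.0
Step 2: y^k = 1.0, reduced costs: (0.0, 7.0)
  x^k = (0.0, 0.0), subgradient = b - a^T x = 20.0
  y^{k+1} = 1.0 + 0.05*20.0 = 2.0
Dual objective at y_2 = 2.0: reduced costs (-2.0, 4.0), box minimizer x = (5.0, 0.0)
g(y_2) = b*y + (c1 - a1*y)*x1 + (c2 - a2*y)*x2 = 20*2.0 + (-2.0)*5.0 + 4.0*0.0 = 40.0 - 10.0 + 0.0 = 30.0


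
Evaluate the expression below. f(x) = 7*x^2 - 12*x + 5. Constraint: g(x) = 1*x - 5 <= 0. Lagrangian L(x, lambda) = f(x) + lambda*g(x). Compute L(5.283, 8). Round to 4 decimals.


Step 1: Evaluate f(x).
f(5.283) = 7*5.283^2 - 12*5.283 + 5 = 136.9746
Step 2: Evaluate g(x).
g(5.283) = 1*5.283 - 5 = 0.283
Step 3: Compute Lagrangian.
L = 136.9746 + 8*0.283 = 139.2386


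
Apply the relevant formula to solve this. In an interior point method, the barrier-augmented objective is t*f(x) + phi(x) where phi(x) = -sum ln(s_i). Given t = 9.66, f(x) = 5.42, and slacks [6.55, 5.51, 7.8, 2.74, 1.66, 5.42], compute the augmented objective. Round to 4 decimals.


Step 1: Compute log-barrier.
ln values: [1.8795, 1.7066, 2.0541, 1.008, 0.5068, 1.6901]
phi = -(1.8795 + 1.7066 + 2.0541 + 1.008 + 0.5068 + 1.6901) = -8.845
Step 2: Compute augmented objective.
t*f(x) = 9.66*5.42 = 52.3572
Total = 52.3572 - 8.845 = 43.5122


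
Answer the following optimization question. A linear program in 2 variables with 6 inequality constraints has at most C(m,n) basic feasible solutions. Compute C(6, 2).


Each vertex corresponds to some choice of n active constraints out of m, so the number of vertices is at most C(m, n) = m! / (n!(m-n)!).
m = 6, n = 2
Numerator: 6 * 5
Denominator: 2! = 2
C(6, 2) = 15


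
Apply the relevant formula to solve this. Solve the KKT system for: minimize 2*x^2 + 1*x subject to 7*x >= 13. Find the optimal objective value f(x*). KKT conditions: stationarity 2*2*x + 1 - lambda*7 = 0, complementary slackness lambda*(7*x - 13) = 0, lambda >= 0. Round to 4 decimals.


Step 1: Try lambda = 0 (constraint inactive).
x_unc = -1/(2*2) = -0.25
Check: 7*-0.25 = -1.75 < 13 -- violated!
Step 2: Constraint must be active: 7*x = 13
x* = 13/7 = 1.8571 (rounded; the exact value 13/7 is used below)
lambda = (2*2*(13/7) + 1)/7 = 1.2041
Step 3: Compute optimal value.
f(x*) = 2*(13/7)^2 + 1*(13/7) = 8.7551


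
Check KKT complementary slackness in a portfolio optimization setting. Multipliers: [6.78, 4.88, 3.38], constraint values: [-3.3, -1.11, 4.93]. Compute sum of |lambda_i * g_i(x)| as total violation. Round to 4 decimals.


KKT complementary slackness check:
lambda_1 * g_1 = 6.78 * -3.3 = -22.374
lambda_2 * g_2 = 4.88 * -1.11 = -5.4168
lambda_3 * g_3 = 3.38 * 4.93 = 16.6634
Total violation = 22.374 + 5.4168 + 16.6634 = 44.4542


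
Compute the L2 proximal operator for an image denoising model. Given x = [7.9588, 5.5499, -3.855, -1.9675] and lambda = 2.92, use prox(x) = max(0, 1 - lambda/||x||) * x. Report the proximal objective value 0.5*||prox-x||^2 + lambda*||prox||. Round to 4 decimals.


Step 1: Compute ||x||.
||x|| = 10.6243
Step 2: Compute scaling factor.
scale = max(0, 1 - 2.92/10.6243) = 0.7252
Step 3: prox(x) = [5.7714, 4.0246, -2.7955, -1.4267]
||prox(x)|| = 7.7043
Step 4: Proximal objective.
0.5*||prox-x||^2 = 4.2632
lambda*||prox|| = 22.4966
Total = 26.7598


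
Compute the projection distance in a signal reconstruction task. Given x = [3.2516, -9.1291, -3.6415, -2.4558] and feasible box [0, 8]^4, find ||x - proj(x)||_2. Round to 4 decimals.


Project each component onto [0, 8].
clip(3.2516) = 3.2516, clip(-9.1291) = 0.0, clip(-3.6415) = 0.0, clip(-2.4558) = 0.0
Projection = [3.2516, 0.0, 0.0, 0.0]
Squared diffs: [0.0, 83.3405, 13.2605, 6.031]
Distance = sqrt(102.632) = 10.1307


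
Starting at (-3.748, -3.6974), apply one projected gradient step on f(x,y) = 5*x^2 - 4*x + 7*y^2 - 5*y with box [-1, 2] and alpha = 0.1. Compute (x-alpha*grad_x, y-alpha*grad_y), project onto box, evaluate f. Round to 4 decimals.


Step 1: Compute gradient at (-3.748, -3.6974).
grad_x = 2*5*-3.748 - 4 = -41.48
grad_y = 2*7*-3.6974 - 5 = -56.7636
Step 2: Gradient step.
x_raw = -3.748 - 0.1*-41.48 = 0.4
y_raw = -3.6974 - 0.1*-56.7636 = 1.979
Step 3: Project onto [-1, 2].
x_proj = clip(0.4) = 0.4
y_proj = clip(1.979) = 1.979
Step 4: Evaluate f.
f(0.4, 1.979) = 16.7192


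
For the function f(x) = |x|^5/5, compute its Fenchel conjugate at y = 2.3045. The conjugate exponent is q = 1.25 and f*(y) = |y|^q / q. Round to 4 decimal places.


The conjugate exponent q satisfies 1/p + 1/q = 1.
p = 5, so q = 5/(5 - 1) = 1.25
|y|^q = 2.3045^1.25 = 2.8394
f*(2.3045) = 2.8394 / 1.25 = 2.2715


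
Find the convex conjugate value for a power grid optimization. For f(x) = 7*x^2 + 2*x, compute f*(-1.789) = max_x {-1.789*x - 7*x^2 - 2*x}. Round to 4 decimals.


f*(y) = sup_x {y*x - a*x^2 - b*x} = sup_x {(y-b)*x - a*x^2}
FOC: (y - b) - 2a*x = 0 => x* = (y - b)/(2a)
x* = (-1.789 - 2)/(2*7) = -0.2706
f*(-1.789) = (y-b)^2/(4a) = (-1.789 - 2)^2/(4*7)
= 14.3565/28 = 0.5127


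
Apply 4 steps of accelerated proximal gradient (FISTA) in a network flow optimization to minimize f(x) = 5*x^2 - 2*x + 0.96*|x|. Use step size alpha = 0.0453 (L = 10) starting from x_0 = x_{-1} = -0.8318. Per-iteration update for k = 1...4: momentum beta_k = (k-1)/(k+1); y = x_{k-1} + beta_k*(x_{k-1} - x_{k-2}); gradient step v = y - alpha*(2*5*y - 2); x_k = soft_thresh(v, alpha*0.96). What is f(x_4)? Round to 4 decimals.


FISTA on f(x) = 5*x^2 - 2*x + 0.96*|x|
L = 10, alpha = 0.0453
Iteration 1: beta = 0.0, y = -0.8318 + 0.0*(-0.8318 + 0.8318) = -0.8318
  grad(y) = -10.318, v = y - alpha*grad = -0.3644
  prox(v) = soft_thresh(-0.3644, 0.0435) = -0.3209
Iteration 2: beta = 0.3333, y = -0.3209 + 0.3333*(-0.3209 + 0.8318) = -0.1506
  grad(y) = -3.5061, v = y - alpha*grad = 0.0082
  prox(v) = soft_thresh(0.0082, 0.0435) = 0.0
Iteration 3: beta = 0.5, y = 0.0 + 0.5*(0.0 + 0.3209) = 0.1605
  grad(y) = -0.3955, v = y - alpha*grad = 0.1784
  prox(v) = soft_thresh(0.1784, 0.0435) = 0.1349
Iteration 4: beta = 0.6, y = 0.1349 + 0.6*(0.1349 - 0.0) = 0.2158
  grad(y) = 0.1581, v = y - alpha*grad = 0.2086
  prox(v) = soft_thresh(0.2086, 0.0435) = 0.1652
f(x_4) = 5*0.1652^2 - 2*0.1652 + 0.96*|0.1652| = -0.0354


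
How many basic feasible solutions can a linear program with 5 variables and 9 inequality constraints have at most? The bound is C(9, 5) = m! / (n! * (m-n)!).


Each vertex corresponds to some choice of n active constraints out of m, so the number of vertices is at most C(m, n) = m! / (n!(m-n)!).
m = 9, n = 5
Numerator: 9 * 8 * 7 * 6 * 5
Denominator: 5! = 120
C(9, 5) = 126


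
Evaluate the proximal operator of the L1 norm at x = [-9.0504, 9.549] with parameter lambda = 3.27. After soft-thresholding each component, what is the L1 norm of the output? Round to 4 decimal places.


Soft-thresholding with lambda = 3.27:
prox(-9.0504) = sign(-9.0504)*max(|-9.0504| - 3.27, 0) = -5.7804
prox(9.549) = sign(9.549)*max(|9.549| - 3.27, 0) = 6.279
prox(x) = [-5.7804, 6.279]
||prox(x)||_1 = 5.7804 + 6.279 = 12.0594


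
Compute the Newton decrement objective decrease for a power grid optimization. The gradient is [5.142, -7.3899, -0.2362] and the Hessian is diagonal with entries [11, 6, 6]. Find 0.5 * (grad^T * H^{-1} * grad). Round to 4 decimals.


Step 1: H is diagonal, so H^(-1) * g = [0.4675, -1.2317, -0.0394].
Step 2: g^T H^(-1) g = sum_i g_i^2 / H_ii
  = (5.142)^2/11 + (-7.3899)^2/6 + (-0.2362)^2/6
  = 2.4037 + 9.1018 + 0.0093 = 11.5147
Step 3: Objective decrease = 0.5 * g^T H^(-1) g = 5.7574


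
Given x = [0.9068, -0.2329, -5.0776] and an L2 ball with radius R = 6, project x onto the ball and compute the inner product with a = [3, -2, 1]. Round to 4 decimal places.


Step 1: Compute ||x|| (intermediates to 6 decimals).
||x|| = sqrt(0.9068^2 + (-0.2329)^2 + (-5.0776)^2) = 5.163192
Step 2: Project.
Since ||x|| <= R, proj = x (no scaling needed).
proj(x) = [0.9068, -0.2329, -5.0776]
Step 3: Dot product.
a^T * proj(x) = 3*0.9068 - 2*(-0.2329) + 1*(-5.0776) = -1.8914


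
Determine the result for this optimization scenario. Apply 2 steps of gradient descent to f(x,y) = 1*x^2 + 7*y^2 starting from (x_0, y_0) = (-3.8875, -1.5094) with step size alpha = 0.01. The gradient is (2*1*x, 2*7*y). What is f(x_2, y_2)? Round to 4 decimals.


Gradient descent on f(x,y) = 1*x^2 + 7*y^2.
Starting point: (-3.8875, -1.5094), alpha = 0.01
Step 1: grad_x = 2*1*-3.8875 = -7.775, grad_y = 2*7*-1.5094 = -21.1316
  x_1 = -3.8875 - 0.01*-7.775 = -3.8098
  y_1 = -1.5094 - 0.01*-21.1316 = -1.2981
Step 2: grad_x = 2*1*-3.8098 = -7.6195, grad_y = 2*7*-1.2981 = -18.1732
  x_2 = -3.8098 - 0.01*-7.6195 = -3.7336
  y_2 = -1.2981 - 0.01*-18.1732 = -1.1164
f(-3.7336, -1.1164) = 1*(-3.7336)^2 + 7*(-1.1164)^2 = 22.6631


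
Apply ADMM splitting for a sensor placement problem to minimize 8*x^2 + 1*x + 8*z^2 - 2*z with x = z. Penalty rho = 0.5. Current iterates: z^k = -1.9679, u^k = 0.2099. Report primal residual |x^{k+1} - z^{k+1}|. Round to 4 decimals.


ADMM iteration with rho = 0.5, z^k = -1.9679, u^k = 0.2099
Step 1: x-update.
Minimize 8*x^2 + 1*x + (0.5/2)*(x + 1.9679 + 0.2099)^2
FOC: (2*8 + 0.5)*x = -1 + 0.5*(-1.9679 - 0.2099)
x^{k+1} = -0.1266
Step 2: z-update.
Minimize 8*z^2 - 2*z + (0.5/2)*(-0.1266 - z + 0.2099)^2
FOC: (2*8 + 0.5)*z = 2 + 0.5*(-0.1266 + 0.2099)
z^{k+1} = 0.1237
Step 3: u-update.
u^{k+1} = 0.2099 - 0.1266 - 0.1237 = -0.0404
Step 4: Primal residual = |-0.1266 - 0.1237| = 0.2503


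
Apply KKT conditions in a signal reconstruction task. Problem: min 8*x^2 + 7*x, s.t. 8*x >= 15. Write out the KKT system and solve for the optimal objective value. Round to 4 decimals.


Step 1: Try lambda = 0 (constraint inactive).
x_unc = -7/(2*8) = -0.4375
Check: 8*-0.4375 = -3.5 < 15 -- violated!
Step 2: Constraint must be active: 8*x = 15
x* = 15/8 = 1.875
lambda = (2*8*1.875 + 7)/8 = 4.625
Step 3: Compute optimal value.
f(x*) = 8*1.875^2 + 7*1.875 = 41.25


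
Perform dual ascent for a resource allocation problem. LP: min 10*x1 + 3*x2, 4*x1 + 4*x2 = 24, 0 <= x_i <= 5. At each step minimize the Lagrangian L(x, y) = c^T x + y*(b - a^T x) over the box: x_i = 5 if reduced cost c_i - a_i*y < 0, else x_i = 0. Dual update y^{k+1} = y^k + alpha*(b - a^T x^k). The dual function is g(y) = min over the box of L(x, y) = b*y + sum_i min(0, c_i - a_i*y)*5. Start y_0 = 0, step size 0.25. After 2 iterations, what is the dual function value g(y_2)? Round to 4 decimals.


Dual ascent for LP: min 10*x1 + 3*x2, 4*x1 + 4*x2 = 24, 0 <= x_i <= 5
Step 1: y^k = 0.0, reduced costs: (10.0, 3.0)
  x^k = (0.0, 0.0), subgradient = b - a^T x = 24.0
  y^{k+1} = 0.0 + 0.25*24.0 = 6.0
Step 2: y^k = 6.0, reduced costs: (-14.0, -21.0)
  x^k = (5.0, 5.0), subgradient = b - a^T x = -16.0
  y^{k+1} = 6.0 + 0.25*-16.0 = 2.0
Dual objective at y_2 = 2.0: reduced costs (2.0, -5.0), box minimizer x = (0.0, 5.0)
g(y_2) = b*y + (c1 - a1*y)*x1 + (c2 - a2*y)*x2 = 24*2.0 + 2.0*0.0 + (-5.0)*5.0 = 48.0 + 0.0 - 25.0 = 23.0


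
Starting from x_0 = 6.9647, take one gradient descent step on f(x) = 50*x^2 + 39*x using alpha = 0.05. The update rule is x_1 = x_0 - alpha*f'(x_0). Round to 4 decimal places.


We compute the gradient at x_0 and apply the update.
f'(x) = 100*x + 39
f'(6.9647) = 100*6.9647 + 39 = 735.47
x_1 = 6.9647 - 0.05*735.47 = -29.8088


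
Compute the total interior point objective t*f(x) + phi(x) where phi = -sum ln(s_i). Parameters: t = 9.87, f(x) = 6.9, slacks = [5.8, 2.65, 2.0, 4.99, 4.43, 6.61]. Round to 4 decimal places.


Step 1: Compute log-barrier.
ln values: [1.7579, 0.9746, 0.6931, 1.6074, 1.4884, 1.8886]
phi = -(1.7579 + 0.9746 + 0.6931 + 1.6074 + 1.4884 + 1.8886) = -8.41
Step 2: Compute augmented objective.
t*f(x) = 9.87*6.9 = 68.103
Total = 68.103 - 8.41 = 59.693


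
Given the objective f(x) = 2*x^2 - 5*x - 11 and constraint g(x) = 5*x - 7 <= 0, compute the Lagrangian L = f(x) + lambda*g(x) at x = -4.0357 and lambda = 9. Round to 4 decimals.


Step 1: Evaluate f(x).
f(-4.0357) = 2*(-4.0357)^2 - 5*(-4.0357) - 11 = 41.7522
Step 2: Evaluate g(x).
g(-4.0357) = 5*-4.0357 - 7 = -27.1785
Step 3: Compute Lagrangian.
L = 41.7522 + 9*-27.1785 = -202.8543


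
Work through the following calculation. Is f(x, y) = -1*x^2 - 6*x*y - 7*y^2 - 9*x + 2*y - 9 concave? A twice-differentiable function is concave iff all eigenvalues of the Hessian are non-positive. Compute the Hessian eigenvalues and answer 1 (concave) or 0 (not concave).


The Hessian of f(x,y) = -1*x^2 - 6*x*y - 7*y^2 - 9*x + 2*y - 9 is:
H = [[-2, -6], [-6, -14]]
Trace = -2 - 14 = -16
Determinant = -2*-14 - (-6)^2 = -8
Discriminant = (-16)^2 - 4*-8 = 288.0
Eigenvalues: lambda_1 = -16.4853, lambda_2 = 0.4853
The function is not concave.

0


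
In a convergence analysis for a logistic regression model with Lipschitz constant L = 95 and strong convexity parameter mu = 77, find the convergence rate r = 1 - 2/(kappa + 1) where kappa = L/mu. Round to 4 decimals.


Step 1: Compute the condition number.
kappa = L/mu = 95/77 = 1.2338
Step 2: Compute the convergence rate.
r = 1 - 2/(kappa + 1) = 1 - 2*mu/(L + mu) = (L - mu)/(L + mu) = 18/172 = 0.1047


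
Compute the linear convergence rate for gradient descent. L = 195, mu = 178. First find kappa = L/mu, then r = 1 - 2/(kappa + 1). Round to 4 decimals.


Step 1: Compute the condition number.
kappa = L/mu = 195/178 = 1.0955
Step 2: Compute the convergence rate.
r = 1 - 2/(kappa + 1) = 1 - 2*mu/(L + mu) = (L - mu)/(L + mu) = 17/373 = 0.0456


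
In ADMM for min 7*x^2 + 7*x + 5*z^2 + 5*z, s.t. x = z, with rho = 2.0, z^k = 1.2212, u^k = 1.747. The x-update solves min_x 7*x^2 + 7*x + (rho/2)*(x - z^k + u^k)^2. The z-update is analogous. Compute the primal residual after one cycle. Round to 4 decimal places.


ADMM iteration with rho = 2.0, z^k = 1.2212, u^k = 1.747
Step 1: x-update.
Minimize 7*x^2 + 7*x + (2.0/2)*(x - 1.2212 + 1.747)^2
FOC: (2*7 + 2.0)*x = -7 + 2.0*(1.2212 - 1.747)
x^{k+1} = -0.5032
Step 2: z-update.
Minimize 5*z^2 + 5*z + (2.0/2)*(-0.5032 - z + 1.747)^2
FOC: (2*5 + 2.0)*z = -5 + 2.0*(-0.5032 + 1.747)
z^{k+1} = -0.2094
Step 3: u-update.
u^{k+1} = 1.747 - 0.5032 + 0.2094 = 1.4531
Step 4: Primal residual = |-0.5032 + 0.2094| = 0.2939


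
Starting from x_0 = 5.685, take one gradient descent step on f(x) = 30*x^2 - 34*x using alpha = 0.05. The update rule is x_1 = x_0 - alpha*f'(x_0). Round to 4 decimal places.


We compute the gradient at x_0 and apply the update.
f'(x) = 60*x - 34
f'(5.685) = 60*5.685 - 34 = 307.1
x_1 = 5.685 - 0.05*307.1 = -9.67


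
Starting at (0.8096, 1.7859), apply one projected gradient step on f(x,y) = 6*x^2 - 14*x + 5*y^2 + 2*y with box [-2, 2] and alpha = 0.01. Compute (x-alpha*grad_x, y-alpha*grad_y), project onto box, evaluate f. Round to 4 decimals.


Step 1: Compute gradient at (0.8096, 1.7859).
grad_x = 2*6*0.8096 - 14 = -4.2848
grad_y = 2*5*1.7859 + 2 = 19.859
Step 2: Gradient step.
x_raw = 0.8096 - 0.01*-4.2848 = 0.8524
y_raw = 1.7859 - 0.01*19.859 = 1.5873
Step 3: Project onto [-2, 2].
x_proj = clip(0.8524) = 0.8524
y_proj = clip(1.5873) = 1.5873
Step 4: Evaluate f.
f(0.8524, 1.5873) = 8.1981


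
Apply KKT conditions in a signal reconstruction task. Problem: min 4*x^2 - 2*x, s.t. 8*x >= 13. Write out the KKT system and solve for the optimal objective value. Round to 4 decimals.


Step 1: Try lambda = 0 (constraint inactive).
x_unc = 2/(2*4) = 0.25
Check: 8*0.25 = 2.0 < 13 -- violated!
Step 2: Constraint must be active: 8*x = 13
x* = 13/8 = 1.625
lambda = (2*4*1.625 - 2)/8 = 1.375
Step 3: Compute optimal value.
f(x*) = 4*1.625^2 - 2*1.625 = 7.3125


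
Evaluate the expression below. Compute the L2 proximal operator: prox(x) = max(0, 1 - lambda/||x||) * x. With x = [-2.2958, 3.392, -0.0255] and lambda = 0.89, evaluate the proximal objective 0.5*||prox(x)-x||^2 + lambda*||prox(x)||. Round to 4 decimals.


Step 1: Compute ||x||.
||x|| = 4.096
Step 2: Compute scaling factor.
scale = max(0, 1 - 0.89/4.096) = 0.7827
Step 3: prox(x) = [-1.797, 2.655, -0.02]
||prox(x)|| = 3.206
Step 4: Proximal objective.
0.5*||prox-x||^2 = 0.3961
lambda*||prox|| = 2.8533
Total = 3.2494


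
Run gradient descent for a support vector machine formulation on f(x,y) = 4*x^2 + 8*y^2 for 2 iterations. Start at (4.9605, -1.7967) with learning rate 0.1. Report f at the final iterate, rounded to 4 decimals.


Gradient descent on f(x,y) = 4*x^2 + 8*y^2.
Starting point: (4.9605, -1.7967), alpha = 0.1
Step 1: grad_x = 2*4*4.9605 = 39.684, grad_y = 2*8*-1.7967 = -28.7472
  x_1 = 4.9605 - 0.1*39.684 = 0.9921
  y_1 = -1.7967 - 0.1*-28.7472 = 1.078
Step 2: grad_x = 2*4*0.9921 = 7.9368, grad_y = 2*8*1.078 = 17.2483
  x_2 = 0.9921 - 0.1*7.9368 = 0.1984
  y_2 = 1.078 - 0.1*17.2483 = -0.6468
f(0.1984, -0.6468) = 4*0.1984^2 + 8*(-0.6468)^2 = 3.5044


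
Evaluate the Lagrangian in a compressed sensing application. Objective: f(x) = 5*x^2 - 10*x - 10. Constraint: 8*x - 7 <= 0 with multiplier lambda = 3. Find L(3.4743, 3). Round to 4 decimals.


Step 1: Evaluate f(x).
f(3.4743) = 5*3.4743^2 - 10*3.4743 - 10 = 15.6108
Step 2: Evaluate g(x).
g(3.4743) = 8*3.4743 - 7 = 20.7944
Step 3: Compute Lagrangian.
L = 15.6108 + 3*20.7944 = 77.994


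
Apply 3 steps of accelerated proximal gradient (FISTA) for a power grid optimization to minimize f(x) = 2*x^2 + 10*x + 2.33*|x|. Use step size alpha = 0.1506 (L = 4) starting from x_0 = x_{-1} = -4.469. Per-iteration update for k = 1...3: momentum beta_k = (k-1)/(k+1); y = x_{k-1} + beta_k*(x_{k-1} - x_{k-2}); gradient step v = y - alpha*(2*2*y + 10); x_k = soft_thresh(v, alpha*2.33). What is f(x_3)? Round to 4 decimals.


FISTA on f(x) = 2*x^2 + 10*x + 2.33*|x|
L = 4, alpha = 0.1506
Iteration 1: beta = 0.0, y = -4.469 + 0.0*(-4.469 + 4.469) = -4.469
  grad(y) = -7.876, v = y - alpha*grad = -3.2829
  prox(v) = soft_thresh(-3.2829, 0.3509) = -2.932
Iteration 2: beta = 0.3333, y = -2.932 + 0.3333*(-2.932 + 4.469) = -2.4196
  grad(y) = 0.3215, v = y - alpha*grad = -2.468
  prox(v) = soft_thresh(-2.468, 0.3509) = -2.1171
Iteration 3: beta = 0.5, y = -2.1171 + 0.5*(-2.1171 + 2.932) = -1.7097
  grad(y) = 3.1611, v = y - alpha*grad = -2.1858
  prox(v) = soft_thresh(-2.1858, 0.3509) = -1.8349
f(x_3) = 2*(-1.8349)^2 + 10*(-1.8349) + 2.33*|-1.8349| = -7.34


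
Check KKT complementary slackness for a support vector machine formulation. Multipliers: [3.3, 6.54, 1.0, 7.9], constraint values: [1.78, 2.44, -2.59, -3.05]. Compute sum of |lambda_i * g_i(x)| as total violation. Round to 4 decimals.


KKT complementary slackness check:
lambda_1 * g_1 = 3.3 * 1.78 = 5.874
lambda_2 * g_2 = 6.54 * 2.44 = 15.9576
lambda_3 * g_3 = 1.0 * -2.59 = -2.59
lambda_4 * g_4 = 7.9 * -3.05 = -24.095
Total violation = 5.874 + 15.9576 + 2.59 + 24.095 = 48.5166


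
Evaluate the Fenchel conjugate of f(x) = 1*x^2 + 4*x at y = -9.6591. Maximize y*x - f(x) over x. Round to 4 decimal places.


f*(y) = sup_x {y*x - a*x^2 - b*x} = sup_x {(y-b)*x - a*x^2}
FOC: (y - b) - 2a*x = 0 => x* = (y - b)/(2a)
x* = (-9.6591 - 4)/(2*1) = -6.8296
f*(-9.6591) = (y-b)^2/(4a) = (-9.6591 - 4)^2/(4*1)
= 186.571/4 = 46.6428


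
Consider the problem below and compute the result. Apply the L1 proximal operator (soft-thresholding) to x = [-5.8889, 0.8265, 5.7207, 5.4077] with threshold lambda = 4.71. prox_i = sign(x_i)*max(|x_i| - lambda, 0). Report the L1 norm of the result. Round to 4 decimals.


Soft-thresholding with lambda = 4.71:
prox(-5.8889) = sign(-5.8889)*max(|-5.8889| - 4.71, 0) = -1.1789
prox(0.8265) = sign(0.8265)*max(|0.8265| - 4.71, 0) = 0.0
prox(5.7207) = sign(5.7207)*max(|5.7207| - 4.71, 0) = 1.0107
prox(5.4077) = sign(5.4077)*max(|5.4077| - 4.71, 0) = 0.6977
prox(x) = [-1.1789, 0.0, 1.0107, 0.6977]
||prox(x)||_1 = 1.1789 + 0.0 + 1.0107 + 0.6977 = 2.8873


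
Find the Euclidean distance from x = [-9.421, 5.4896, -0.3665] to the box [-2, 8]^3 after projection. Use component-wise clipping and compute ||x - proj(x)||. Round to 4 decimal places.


Project each component onto [-2, 8].
clip(-9.421) = -2.0, clip(5.4896) = 5.4896, clip(-0.3665) = -0.3665
Projection = [-2.0, 5.4896, -0.3665]
Squared diffs: [55.0712, 0.0, 0.0]
Distance = sqrt(55.0712) = 7.421


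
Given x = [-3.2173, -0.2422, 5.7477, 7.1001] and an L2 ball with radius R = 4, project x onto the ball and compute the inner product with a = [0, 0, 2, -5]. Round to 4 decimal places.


Step 1: Compute ||x|| (intermediates to 6 decimals).
||x|| = sqrt((-3.2173)^2 + (-0.2422)^2 + 5.7477^2 + 7.1001^2) = 9.68799
Step 2: Project.
Since ||x|| > R, scale = R/||x|| = 4/9.68799 = 0.412882, proj(x) = scale * x
proj(x) = [-1.328365, -0.1, 2.373122, 2.931503]
Step 3: Dot product.
a^T * proj(x) = 0*(-1.328365) + 0*(-0.1) + 2*2.373122 - 5*2.931503 = -9.9113


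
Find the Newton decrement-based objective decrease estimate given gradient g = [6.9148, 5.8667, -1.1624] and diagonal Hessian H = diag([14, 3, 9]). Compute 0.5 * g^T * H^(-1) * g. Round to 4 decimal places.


Step 1: H is diagonal, so H^(-1) * g = [0.4939, 1.9556, -0.1292].
Step 2: g^T H^(-1) g = sum_i g_i^2 / H_ii
  = (6.9148)^2/14 + (5.8667)^2/3 + (-1.1624)^2/9
  = 3.4153 + 11.4727 + 0.1501 = 15.0382
Step 3: Objective decrease = 0.5 * g^T H^(-1) g = 7.5191


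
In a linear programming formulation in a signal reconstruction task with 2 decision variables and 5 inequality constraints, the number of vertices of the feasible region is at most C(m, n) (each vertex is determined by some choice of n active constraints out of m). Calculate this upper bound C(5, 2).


Each vertex corresponds to some choice of n active constraints out of m, so the number of vertices is at most C(m, n) = m! / (n!(m-n)!).
m = 5, n = 2
Numerator: 5 * 4
Denominator: 2! = 2
C(5, 2) = 10


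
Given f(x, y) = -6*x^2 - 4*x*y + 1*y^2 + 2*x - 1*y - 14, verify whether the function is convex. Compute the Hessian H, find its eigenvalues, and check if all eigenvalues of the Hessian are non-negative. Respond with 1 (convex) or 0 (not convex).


The Hessian of f(x,y) = -6*x^2 - 4*x*y + 1*y^2 + 2*x - 1*y - 14 is:
H = [[-12, -4], [-4, 2]]
Trace = -12 + 2 = -10
Determinant = -12*2 - (-4)^2 = -40
Discriminant = (-10)^2 - 4*-40 = 260.0
Eigenvalues: lambda_1 = -13.0623, lambda_2 = 3.0623
The function is not convex.

0


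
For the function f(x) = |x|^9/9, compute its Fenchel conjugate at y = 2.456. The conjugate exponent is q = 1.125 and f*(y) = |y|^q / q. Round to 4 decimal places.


The conjugate exponent q satisfies 1/p + 1/q = 1.
p = 9, so q = 9/(9 - 1) = 1.125
|y|^q = 2.456^1.125 = 2.7479
f*(2.456) = 2.7479 / 1.125 = 2.4426


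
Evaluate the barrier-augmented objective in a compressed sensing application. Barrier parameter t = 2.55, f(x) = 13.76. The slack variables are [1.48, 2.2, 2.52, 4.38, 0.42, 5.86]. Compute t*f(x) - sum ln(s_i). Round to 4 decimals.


Step 1: Compute log-barrier.
ln values: [0.392, 0.7885, 0.9243, 1.477, -0.8675, 1.7681]
phi = -(0.392 + 0.7885 + 0.9243 + 1.477 - 0.8675 + 1.7681) = -4.4825
Step 2: Compute augmented objective.
t*f(x) = 2.55*13.76 = 35.088
Total = 35.088 - 4.4825 = 30.6055


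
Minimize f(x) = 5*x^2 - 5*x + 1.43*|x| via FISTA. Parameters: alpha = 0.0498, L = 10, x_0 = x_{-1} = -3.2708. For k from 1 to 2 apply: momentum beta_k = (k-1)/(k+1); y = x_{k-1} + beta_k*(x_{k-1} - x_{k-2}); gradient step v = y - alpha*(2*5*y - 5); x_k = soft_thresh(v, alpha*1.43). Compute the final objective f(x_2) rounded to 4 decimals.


FISTA on f(x) = 5*x^2 - 5*x + 1.43*|x|
L = 10, alpha = 0.0498
Iteration 1: beta = 0.0, y = -3.2708 + 0.0*(-3.2708 + 3.2708) = -3.2708
  grad(y) = -37.708, v = y - alpha*grad = -1.3929
  prox(v) = soft_thresh(-1.3929, 0.0712) = -1.3217
Iteration 2: beta = 0.3333, y = -1.3217 + 0.3333*(-1.3217 + 3.2708) = -0.672
  grad(y) = -11.7204, v = y - alpha*grad = -0.0884
  prox(v) = soft_thresh(-0.0884, 0.0712) = -0.0171
f(x_2) = 5*(-0.0171)^2 - 5*(-0.0171) + 1.43*|-0.0171| = 0.1117


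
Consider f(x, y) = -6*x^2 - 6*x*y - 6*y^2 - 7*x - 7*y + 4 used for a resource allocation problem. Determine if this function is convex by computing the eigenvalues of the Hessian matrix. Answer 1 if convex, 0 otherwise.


The Hessian of f(x,y) = -6*x^2 - 6*x*y - 6*y^2 - 7*x - 7*y + 4 is:
H = [[-12, -6], [-6, -12]]
Trace = -12 - 12 = -24
Determinant = -12*-12 - (-6)^2 = 108
Discriminant = (-24)^2 - 4*108 = 144.0
Eigenvalues: lambda_1 = -18.0, lambda_2 = -6.0
The function is not convex.

0


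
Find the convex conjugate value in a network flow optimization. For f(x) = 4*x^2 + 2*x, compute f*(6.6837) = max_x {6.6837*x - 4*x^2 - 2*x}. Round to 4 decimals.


f*(y) = sup_x {y*x - a*x^2 - b*x} = sup_x {(y-b)*x - a*x^2}
FOC: (y - b) - 2a*x = 0 => x* = (y - b)/(2a)
x* = (6.6837 - 2)/(2*4) = 0.5855
f*(6.6837) = (y-b)^2/(4a) = (6.6837 - 2)^2/(4*4)
= 21.937/16 = 1.3711


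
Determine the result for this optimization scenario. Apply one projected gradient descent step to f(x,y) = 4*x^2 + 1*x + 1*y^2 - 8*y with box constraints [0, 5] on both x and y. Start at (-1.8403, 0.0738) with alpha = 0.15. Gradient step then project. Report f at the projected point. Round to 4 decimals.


Step 1: Compute gradient at (-1.8403, 0.0738).
grad_x = 2*4*-1.8403 + 1 = -13.7224
grad_y = 2*1*0.0738 - 8 = -7.8524
Step 2: Gradient step.
x_raw = -1.8403 - 0.15*-13.7224 = 0.2181
y_raw = 0.0738 - 0.15*-7.8524 = 1.2517
Step 3: Project onto [0, 5].
x_proj = clip(0.2181) = 0.2181
y_proj = clip(1.2517) = 1.2517
Step 4: Evaluate f.
f(0.2181, 1.2517) = -8.0384


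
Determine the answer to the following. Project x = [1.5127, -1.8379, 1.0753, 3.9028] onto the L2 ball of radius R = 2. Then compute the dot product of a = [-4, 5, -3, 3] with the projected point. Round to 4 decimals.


Step 1: Compute ||x|| (intermediates to 6 decimals).
||x|| = sqrt(1.5127^2 + (-1.8379)^2 + 1.0753^2 + 3.9028^2) = 4.696196
Step 2: Project.
Since ||x|| > R, scale = R/||x|| = 2/4.696196 = 0.425877, proj(x) = scale * x
proj(x) = [0.644224, -0.782719, 0.457946, 1.662113]
Step 3: Dot product.
a^T * proj(x) = -4*0.644224 + 5*(-0.782719) - 3*0.457946 + 3*1.662113 = -2.878


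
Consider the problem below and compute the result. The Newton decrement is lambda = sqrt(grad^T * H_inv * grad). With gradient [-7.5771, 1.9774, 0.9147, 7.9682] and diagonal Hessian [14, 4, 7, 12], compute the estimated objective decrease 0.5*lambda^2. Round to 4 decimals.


Step 1: H is diagonal, so H^(-1) * g = [-0.5412, 0.4944, 0.1307, 0.664].
Step 2: g^T H^(-1) g = sum_i g_i^2 / H_ii
  = (-7.5771)^2/14 + (1.9774)^2/4 + (0.9147)^2/7 + (7.9682)^2/12
  = 4.1009 + 0.9775 + 0.1195 + 5.291 = 10.489
Step 3: Objective decrease = 0.5 * g^T H^(-1) g = 5.2445


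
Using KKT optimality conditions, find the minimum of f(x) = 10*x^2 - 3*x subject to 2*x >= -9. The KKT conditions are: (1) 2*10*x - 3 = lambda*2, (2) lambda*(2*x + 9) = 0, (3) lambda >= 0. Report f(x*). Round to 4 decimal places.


Step 1: Try lambda = 0 (constraint inactive).
Stationarity: 2*10*x - 3 = 0
x* = 3/(2*10) = 0.15
Check constraint: 2*0.15 = 0.3 >= -9 -- satisfied.
Step 2: Compute optimal value.
f(x*) = 10*0.15^2 - 3*0.15 = -0.225


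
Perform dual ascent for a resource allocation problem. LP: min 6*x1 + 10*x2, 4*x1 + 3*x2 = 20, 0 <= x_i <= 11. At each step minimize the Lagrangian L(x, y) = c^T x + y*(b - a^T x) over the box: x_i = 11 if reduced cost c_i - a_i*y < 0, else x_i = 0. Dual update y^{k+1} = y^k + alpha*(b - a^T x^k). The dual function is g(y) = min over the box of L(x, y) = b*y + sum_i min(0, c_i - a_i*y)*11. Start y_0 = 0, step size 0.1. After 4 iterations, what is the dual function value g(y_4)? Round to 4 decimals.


Dual ascent for LP: min 6*x1 + 10*x2, 4*x1 + 3*x2 = 20, 0 <= x_i <= 11
Step 1: y^k = 0.0, reduced costs: (6.0, 10.0)
  x^k = (0.0, 0.0), subgradient = b - a^T x = 20.0
  y^{k+1} = 0.0 + 0.1*20.0 = 2.0
Step 2: y^k = 2.0, reduced costs: (-2.0, 4.0)
  x^k = (11.0, 0.0), subgradient = b - a^T x = -24.0
  y^{k+1} = 2.0 + 0.1*-24.0 = -0.4
Step 3: y^k = -0.4, reduced costs: (7.6, 11.2)
  x^k = (0.0, 0.0), subgradient = b - a^T x = 20.0
  y^{k+1} = -0.4 + 0.1*20.0 = 1.6
Step 4: y^k = 1.6, reduced costs: (-0.4, 5.2)
  x^k = (11.0, 0.0), subgradient = b - a^T x = -24.0
  y^{k+1} = 1.6 + 0.1*-24.0 = -0.8
Dual objective at y_4 = -0.8: reduced costs (9.2, 12.4), box minimizer x = (0.0, 0.0)
g(y_4) = b*y + (c1 - a1*y)*x1 + (c2 - a2*y)*x2 = 20*(-0.8) + 9.2*0.0 + 12.4*0.0 = -16.0 + 0.0 + 0.0 = -16.0


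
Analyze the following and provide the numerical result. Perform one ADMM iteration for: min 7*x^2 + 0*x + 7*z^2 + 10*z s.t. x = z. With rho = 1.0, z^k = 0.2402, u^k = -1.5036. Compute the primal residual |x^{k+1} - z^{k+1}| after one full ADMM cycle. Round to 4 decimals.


ADMM iteration with rho = 1.0, z^k = 0.2402, u^k = -1.5036
Step 1: x-update.
Minimize 7*x^2 + 0*x + (1.0/2)*(x - 0.2402 - 1.5036)^2
FOC: (2*7 + 1.0)*x = 0 + 1.0*(0.2402 + 1.5036)
x^{k+1} = 0.1163
Step 2: z-update.
Minimize 7*z^2 + 10*z + (1.0/2)*(0.1163 - z - 1.5036)^2
FOC: (2*7 + 1.0)*z = -10 + 1.0*(0.1163 - 1.5036)
z^{k+1} = -0.7592
Step 3: u-update.
u^{k+1} = -1.5036 + 0.1163 + 0.7592 = -0.6282
Step 4: Primal residual = |0.1163 + 0.7592| = 0.8754


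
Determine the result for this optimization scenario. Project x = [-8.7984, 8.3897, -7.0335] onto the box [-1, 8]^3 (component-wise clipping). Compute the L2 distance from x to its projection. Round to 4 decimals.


Project each component onto [-1, 8].
clip(-8.7984) = -1.0, clip(8.3897) = 8.0, clip(-7.0335) = -1.0
Projection = [-1.0, 8.0, -1.0]
Squared diffs: [60.815, 0.1519, 36.4031]
Distance = sqrt(97.37) = 9.8676


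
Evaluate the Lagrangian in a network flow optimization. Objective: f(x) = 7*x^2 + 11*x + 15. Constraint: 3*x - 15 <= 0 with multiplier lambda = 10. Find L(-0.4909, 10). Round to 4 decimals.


Step 1: Evaluate f(x).
f(-0.4909) = 7*(-0.4909)^2 + 11*(-0.4909) + 15 = 11.287
Step 2: Evaluate g(x).
g(-0.4909) = 3*-0.4909 - 15 = -16.4727
Step 3: Compute Lagrangian.
L = 11.287 + 10*-16.4727 = -153.44


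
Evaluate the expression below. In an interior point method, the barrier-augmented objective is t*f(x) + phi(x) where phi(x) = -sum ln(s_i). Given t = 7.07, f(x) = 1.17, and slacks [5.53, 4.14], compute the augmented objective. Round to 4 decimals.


Step 1: Compute log-barrier.
ln values: [1.7102, 1.4207]
phi = -(1.7102 + 1.4207) = -3.1309
Step 2: Compute augmented objective.
t*f(x) = 7.07*1.17 = 8.2719
Total = 8.2719 - 3.1309 = 5.141


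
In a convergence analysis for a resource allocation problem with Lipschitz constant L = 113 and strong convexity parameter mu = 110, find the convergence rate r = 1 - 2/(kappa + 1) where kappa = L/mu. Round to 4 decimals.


Step 1: Compute the condition number.
kappa = L/mu = 113/110 = 1.0273
Step 2: Compute the convergence rate.
r = 1 - 2/(kappa + 1) = 1 - 2*mu/(L + mu) = (L - mu)/(L + mu) = 3/223 = 0.0135


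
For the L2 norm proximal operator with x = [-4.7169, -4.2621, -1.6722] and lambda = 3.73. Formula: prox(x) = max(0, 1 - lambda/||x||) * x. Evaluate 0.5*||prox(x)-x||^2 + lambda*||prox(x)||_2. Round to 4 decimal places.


Step 1: Compute ||x||.
||x|| = 6.5735
Step 2: Compute scaling factor.
scale = max(0, 1 - 3.73/6.5735) = 0.4326
Step 3: prox(x) = [-2.0404, -1.8437, -0.7233]
||prox(x)|| = 2.8435
Step 4: Proximal objective.
0.5*||prox-x||^2 = 6.9565
lambda*||prox|| = 10.6063
Total = 17.5627


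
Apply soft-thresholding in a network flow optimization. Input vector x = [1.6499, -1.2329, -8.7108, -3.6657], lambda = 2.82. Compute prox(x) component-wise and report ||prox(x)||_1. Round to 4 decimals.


Soft-thresholding with lambda = 2.82:
prox(1.6499) = sign(1.6499)*max(|1.6499| - 2.82, 0) = 0.0
prox(-1.2329) = sign(-1.2329)*max(|-1.2329| - 2.82, 0) = 0.0
prox(-8.7108) = sign(-8.7108)*max(|-8.7108| - 2.82, 0) = -5.8908
prox(-3.6657) = sign(-3.6657)*max(|-3.6657| - 2.82, 0) = -0.8457
prox(x) = [0.0, 0.0, -5.8908, -0.8457]
||prox(x)||_1 = 0.0 + 0.0 + 5.8908 + 0.8457 = 6.7365
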